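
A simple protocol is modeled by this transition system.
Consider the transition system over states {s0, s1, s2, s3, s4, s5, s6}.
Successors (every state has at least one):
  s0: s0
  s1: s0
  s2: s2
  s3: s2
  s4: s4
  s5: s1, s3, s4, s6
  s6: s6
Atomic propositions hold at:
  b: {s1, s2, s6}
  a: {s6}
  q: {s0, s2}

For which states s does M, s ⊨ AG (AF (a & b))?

{s6}

Sat(a & b) = {s6}
AF (a & b): least fixpoint, start Z0 = {s6}, add states with every successor in Z. Already a fixed point.
Sat(AF (a & b)) = {s6}
AG (AF (a & b)): greatest fixpoint, start Z0 = {s6}, keep only states in Sat with every successor in Z. Already a fixed point.
Sat(AG (AF (a & b))) = {s6}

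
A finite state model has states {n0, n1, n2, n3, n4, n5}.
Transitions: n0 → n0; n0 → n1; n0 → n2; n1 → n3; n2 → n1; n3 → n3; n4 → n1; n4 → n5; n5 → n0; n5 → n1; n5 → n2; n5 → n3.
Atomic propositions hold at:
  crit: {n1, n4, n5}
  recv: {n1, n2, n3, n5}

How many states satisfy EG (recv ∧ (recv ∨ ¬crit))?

4

Sat(¬crit) = {n0, n2, n3}
Sat(recv ∨ ¬crit) = {n0, n1, n2, n3, n5}
Sat(recv ∧ (recv ∨ ¬crit)) = {n1, n2, n3, n5}
EG (recv ∧ (recv ∨ ¬crit)): greatest fixpoint, start Z0 = {n1, n2, n3, n5}, keep only states in Sat with some successor in Z. Already a fixed point.
Sat(EG (recv ∧ (recv ∨ ¬crit))) = {n1, n2, n3, n5}
|Sat(EG (recv ∧ (recv ∨ ¬crit)))| = |{n1, n2, n3, n5}| = 4.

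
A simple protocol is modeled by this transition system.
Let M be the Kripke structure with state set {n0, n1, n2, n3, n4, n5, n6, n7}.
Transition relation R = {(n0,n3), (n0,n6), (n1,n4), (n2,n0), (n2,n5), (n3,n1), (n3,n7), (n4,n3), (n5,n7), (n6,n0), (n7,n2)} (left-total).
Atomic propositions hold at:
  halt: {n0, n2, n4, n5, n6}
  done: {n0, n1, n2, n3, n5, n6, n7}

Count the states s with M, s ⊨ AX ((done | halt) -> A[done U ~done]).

Sat(done | halt) = {n0, n1, n2, n3, n4, n5, n6, n7}
Sat(~done) = {n4}
A[done U ~done]: least fixpoint, start Z0 = Sat(~done) = {n4}, add states in Sat(done) with every successor in Z. Z1 = {n1, n4}; fixed.
Sat(A[done U ~done]) = {n1, n4}
Sat((done | halt) -> A[done U ~done]) = {n1, n4}
Sat(AX ((done | halt) -> A[done U ~done])) = {s : every successor in {n1, n4}} = {n1}
|Sat(AX ((done | halt) -> A[done U ~done]))| = |{n1}| = 1.

1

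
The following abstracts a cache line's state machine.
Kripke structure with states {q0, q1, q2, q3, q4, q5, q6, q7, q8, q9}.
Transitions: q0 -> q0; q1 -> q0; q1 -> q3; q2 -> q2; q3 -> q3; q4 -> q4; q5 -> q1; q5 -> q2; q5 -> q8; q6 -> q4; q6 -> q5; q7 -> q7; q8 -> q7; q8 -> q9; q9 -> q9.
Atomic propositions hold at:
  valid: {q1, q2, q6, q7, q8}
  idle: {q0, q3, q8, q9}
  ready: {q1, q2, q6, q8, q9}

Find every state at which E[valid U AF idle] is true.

AF idle: least fixpoint, start Z0 = {q0, q3, q8, q9}, add states with every successor in Z. Z1 = {q0, q1, q3, q8, q9}; fixed.
Sat(AF idle) = {q0, q1, q3, q8, q9}
E[valid U AF idle]: least fixpoint, start Z0 = Sat(AF idle) = {q0, q1, q3, q8, q9}, add states in Sat(valid) with some successor in Z. Already a fixed point.
Sat(E[valid U AF idle]) = {q0, q1, q3, q8, q9}

{q0, q1, q3, q8, q9}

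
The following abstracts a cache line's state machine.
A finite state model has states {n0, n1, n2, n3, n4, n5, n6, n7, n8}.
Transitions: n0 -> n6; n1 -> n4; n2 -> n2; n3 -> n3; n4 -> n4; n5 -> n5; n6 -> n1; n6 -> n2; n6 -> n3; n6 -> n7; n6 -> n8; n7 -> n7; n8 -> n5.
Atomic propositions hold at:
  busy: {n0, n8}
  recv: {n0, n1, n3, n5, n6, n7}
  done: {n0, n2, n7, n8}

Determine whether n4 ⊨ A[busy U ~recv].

Sat(~recv) = {n2, n4, n8}
A[busy U ~recv]: least fixpoint, start Z0 = Sat(~recv) = {n2, n4, n8}, add states in Sat(busy) with every successor in Z. Already a fixed point.
Sat(A[busy U ~recv]) = {n2, n4, n8}
n4 ∈ Sat(A[busy U ~recv]) = {n2, n4, n8}, so the formula holds at n4.

Yes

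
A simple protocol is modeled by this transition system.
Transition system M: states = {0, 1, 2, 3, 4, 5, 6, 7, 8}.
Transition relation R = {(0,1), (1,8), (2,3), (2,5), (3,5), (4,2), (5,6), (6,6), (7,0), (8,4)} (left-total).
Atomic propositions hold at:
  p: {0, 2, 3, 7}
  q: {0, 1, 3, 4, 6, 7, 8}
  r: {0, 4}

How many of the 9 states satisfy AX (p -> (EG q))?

EG q: greatest fixpoint, start Z0 = {0, 1, 3, 4, 6, 7, 8}, keep only states in Sat with some successor in Z. Z1 = {0, 1, 6, 7, 8}; Z2 = {0, 1, 6, 7}; Z3 = {0, 6, 7}; Z4 = {6, 7}; Z5 = {6}; fixed.
Sat(EG q) = {6}
Sat(p -> (EG q)) = {1, 4, 5, 6, 8}
Sat(AX (p -> (EG q))) = {s : every successor in {1, 4, 5, 6, 8}} = {0, 1, 3, 5, 6, 8}
|Sat(AX (p -> (EG q)))| = |{0, 1, 3, 5, 6, 8}| = 6.

6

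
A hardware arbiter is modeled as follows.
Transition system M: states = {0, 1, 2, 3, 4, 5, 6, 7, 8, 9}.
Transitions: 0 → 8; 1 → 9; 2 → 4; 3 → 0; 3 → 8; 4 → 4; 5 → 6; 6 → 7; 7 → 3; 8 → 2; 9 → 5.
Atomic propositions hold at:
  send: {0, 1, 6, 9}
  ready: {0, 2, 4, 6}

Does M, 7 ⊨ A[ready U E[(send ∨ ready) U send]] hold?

Sat(send ∨ ready) = {0, 1, 2, 4, 6, 9}
E[(send ∨ ready) U send]: least fixpoint, start Z0 = Sat(send) = {0, 1, 6, 9}, add states in Sat(send ∨ ready) with some successor in Z. Already a fixed point.
Sat(E[(send ∨ ready) U send]) = {0, 1, 6, 9}
A[ready U E[(send ∨ ready) U send]]: least fixpoint, start Z0 = Sat(E[(send ∨ ready) U send]) = {0, 1, 6, 9}, add states in Sat(ready) with every successor in Z. Already a fixed point.
Sat(A[ready U E[(send ∨ ready) U send]]) = {0, 1, 6, 9}
7 ∉ Sat(A[ready U E[(send ∨ ready) U send]]) = {0, 1, 6, 9}, so the formula does not hold at 7.

No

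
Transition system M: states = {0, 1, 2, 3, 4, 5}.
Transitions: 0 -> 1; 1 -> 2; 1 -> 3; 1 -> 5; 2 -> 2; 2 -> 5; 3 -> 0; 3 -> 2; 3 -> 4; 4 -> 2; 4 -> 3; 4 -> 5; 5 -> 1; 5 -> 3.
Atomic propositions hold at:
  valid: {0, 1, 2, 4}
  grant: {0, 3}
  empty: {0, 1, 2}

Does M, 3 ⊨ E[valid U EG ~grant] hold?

No

Sat(~grant) = {1, 2, 4, 5}
EG ~grant: greatest fixpoint, start Z0 = {1, 2, 4, 5}, keep only states in Sat with some successor in Z. Already a fixed point.
Sat(EG ~grant) = {1, 2, 4, 5}
E[valid U EG ~grant]: least fixpoint, start Z0 = Sat(EG ~grant) = {1, 2, 4, 5}, add states in Sat(valid) with some successor in Z. Z1 = {0, 1, 2, 4, 5}; fixed.
Sat(E[valid U EG ~grant]) = {0, 1, 2, 4, 5}
3 ∉ Sat(E[valid U EG ~grant]) = {0, 1, 2, 4, 5}, so the formula does not hold at 3.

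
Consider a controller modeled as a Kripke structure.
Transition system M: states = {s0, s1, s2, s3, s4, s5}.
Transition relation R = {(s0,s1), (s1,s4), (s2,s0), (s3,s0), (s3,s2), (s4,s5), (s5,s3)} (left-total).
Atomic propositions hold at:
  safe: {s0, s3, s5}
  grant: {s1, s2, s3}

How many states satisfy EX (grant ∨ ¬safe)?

4

Sat(¬safe) = {s1, s2, s4}
Sat(grant ∨ ¬safe) = {s1, s2, s3, s4}
Sat(EX (grant ∨ ¬safe)) = {s : some successor in {s1, s2, s3, s4}} = {s0, s1, s3, s5}
|Sat(EX (grant ∨ ¬safe))| = |{s0, s1, s3, s5}| = 4.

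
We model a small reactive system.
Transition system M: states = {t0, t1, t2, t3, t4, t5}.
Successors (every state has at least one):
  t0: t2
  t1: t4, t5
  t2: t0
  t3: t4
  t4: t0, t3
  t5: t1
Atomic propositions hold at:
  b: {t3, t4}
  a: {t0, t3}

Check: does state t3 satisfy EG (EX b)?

Yes

Sat(EX b) = {s : some successor in {t3, t4}} = {t1, t3, t4}
EG (EX b): greatest fixpoint, start Z0 = {t1, t3, t4}, keep only states in Sat with some successor in Z. Already a fixed point.
Sat(EG (EX b)) = {t1, t3, t4}
t3 ∈ Sat(EG (EX b)) = {t1, t3, t4}, so the formula holds at t3.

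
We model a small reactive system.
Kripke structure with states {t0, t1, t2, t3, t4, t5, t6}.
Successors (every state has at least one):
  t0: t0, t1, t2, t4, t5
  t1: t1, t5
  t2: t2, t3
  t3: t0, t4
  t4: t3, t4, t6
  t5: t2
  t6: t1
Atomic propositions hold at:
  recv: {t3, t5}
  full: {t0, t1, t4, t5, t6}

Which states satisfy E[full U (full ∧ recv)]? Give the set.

{t0, t1, t4, t5, t6}

Sat(full ∧ recv) = {t5}
E[full U (full ∧ recv)]: least fixpoint, start Z0 = Sat((full ∧ recv)) = {t5}, add states in Sat(full) with some successor in Z. Z1 = {t0, t1, t5}; Z2 = {t0, t1, t5, t6}; Z3 = {t0, t1, t4, t5, t6}; fixed.
Sat(E[full U (full ∧ recv)]) = {t0, t1, t4, t5, t6}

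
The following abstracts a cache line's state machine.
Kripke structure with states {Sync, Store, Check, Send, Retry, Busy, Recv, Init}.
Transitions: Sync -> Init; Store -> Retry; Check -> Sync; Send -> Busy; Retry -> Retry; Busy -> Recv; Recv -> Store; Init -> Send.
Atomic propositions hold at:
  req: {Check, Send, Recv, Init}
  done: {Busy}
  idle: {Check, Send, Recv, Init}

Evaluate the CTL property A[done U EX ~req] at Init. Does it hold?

Sat(~req) = {Sync, Store, Retry, Busy}
Sat(EX ~req) = {s : some successor in {Sync, Store, Retry, Busy}} = {Store, Check, Send, Retry, Recv}
A[done U EX ~req]: least fixpoint, start Z0 = Sat(EX ~req) = {Store, Check, Send, Retry, Recv}, add states in Sat(done) with every successor in Z. Z1 = {Store, Check, Send, Retry, Busy, Recv}; fixed.
Sat(A[done U EX ~req]) = {Store, Check, Send, Retry, Busy, Recv}
Init ∉ Sat(A[done U EX ~req]) = {Store, Check, Send, Retry, Busy, Recv}, so the formula does not hold at Init.

No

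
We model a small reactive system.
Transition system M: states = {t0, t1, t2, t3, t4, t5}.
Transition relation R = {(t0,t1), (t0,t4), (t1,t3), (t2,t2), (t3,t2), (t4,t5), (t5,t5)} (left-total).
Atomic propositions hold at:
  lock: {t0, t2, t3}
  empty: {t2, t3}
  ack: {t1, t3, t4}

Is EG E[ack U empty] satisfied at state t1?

Yes

E[ack U empty]: least fixpoint, start Z0 = Sat(empty) = {t2, t3}, add states in Sat(ack) with some successor in Z. Z1 = {t1, t2, t3}; fixed.
Sat(E[ack U empty]) = {t1, t2, t3}
EG E[ack U empty]: greatest fixpoint, start Z0 = {t1, t2, t3}, keep only states in Sat with some successor in Z. Already a fixed point.
Sat(EG E[ack U empty]) = {t1, t2, t3}
t1 ∈ Sat(EG E[ack U empty]) = {t1, t2, t3}, so the formula holds at t1.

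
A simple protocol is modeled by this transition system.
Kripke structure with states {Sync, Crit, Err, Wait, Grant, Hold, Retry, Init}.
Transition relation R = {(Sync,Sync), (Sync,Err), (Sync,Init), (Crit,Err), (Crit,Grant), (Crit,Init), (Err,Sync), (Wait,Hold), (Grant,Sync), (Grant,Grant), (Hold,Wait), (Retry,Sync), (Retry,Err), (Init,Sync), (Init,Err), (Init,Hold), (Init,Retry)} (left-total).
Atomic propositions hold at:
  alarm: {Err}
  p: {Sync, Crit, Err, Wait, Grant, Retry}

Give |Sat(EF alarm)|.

EF alarm: least fixpoint, start Z0 = {Err}, add states with some successor in Z. Z1 = {Sync, Crit, Err, Retry, Init}; Z2 = {Sync, Crit, Err, Grant, Retry, Init}; fixed.
Sat(EF alarm) = {Sync, Crit, Err, Grant, Retry, Init}
|Sat(EF alarm)| = |{Sync, Crit, Err, Grant, Retry, Init}| = 6.

6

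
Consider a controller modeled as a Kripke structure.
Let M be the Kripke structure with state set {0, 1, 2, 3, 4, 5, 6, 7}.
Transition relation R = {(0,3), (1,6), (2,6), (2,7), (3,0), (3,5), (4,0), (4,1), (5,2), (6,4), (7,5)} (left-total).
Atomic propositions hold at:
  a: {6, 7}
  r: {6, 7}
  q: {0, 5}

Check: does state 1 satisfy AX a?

Yes

Sat(AX a) = {s : every successor in {6, 7}} = {1, 2}
1 ∈ Sat(AX a) = {1, 2}, so the formula holds at 1.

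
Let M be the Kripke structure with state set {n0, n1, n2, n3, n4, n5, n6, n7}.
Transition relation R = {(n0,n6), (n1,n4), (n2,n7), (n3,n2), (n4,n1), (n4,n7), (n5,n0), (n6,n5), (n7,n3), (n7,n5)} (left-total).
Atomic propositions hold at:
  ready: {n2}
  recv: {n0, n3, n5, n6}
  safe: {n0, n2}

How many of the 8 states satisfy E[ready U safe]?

E[ready U safe]: least fixpoint, start Z0 = Sat(safe) = {n0, n2}, add states in Sat(ready) with some successor in Z. Already a fixed point.
Sat(E[ready U safe]) = {n0, n2}
|Sat(E[ready U safe])| = |{n0, n2}| = 2.

2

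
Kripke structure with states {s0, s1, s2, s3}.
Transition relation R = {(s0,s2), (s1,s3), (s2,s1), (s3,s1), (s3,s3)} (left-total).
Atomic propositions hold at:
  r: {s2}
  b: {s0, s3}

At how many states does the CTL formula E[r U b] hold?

E[r U b]: least fixpoint, start Z0 = Sat(b) = {s0, s3}, add states in Sat(r) with some successor in Z. Already a fixed point.
Sat(E[r U b]) = {s0, s3}
|Sat(E[r U b])| = |{s0, s3}| = 2.

2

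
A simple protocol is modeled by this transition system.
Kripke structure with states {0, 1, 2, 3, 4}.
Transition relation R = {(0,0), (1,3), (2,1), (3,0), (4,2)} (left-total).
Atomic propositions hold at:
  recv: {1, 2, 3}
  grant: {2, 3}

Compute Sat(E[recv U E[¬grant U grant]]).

Sat(¬grant) = {0, 1, 4}
E[¬grant U grant]: least fixpoint, start Z0 = Sat(grant) = {2, 3}, add states in Sat(¬grant) with some successor in Z. Z1 = {1, 2, 3, 4}; fixed.
Sat(E[¬grant U grant]) = {1, 2, 3, 4}
E[recv U E[¬grant U grant]]: least fixpoint, start Z0 = Sat(E[¬grant U grant]) = {1, 2, 3, 4}, add states in Sat(recv) with some successor in Z. Already a fixed point.
Sat(E[recv U E[¬grant U grant]]) = {1, 2, 3, 4}

{1, 2, 3, 4}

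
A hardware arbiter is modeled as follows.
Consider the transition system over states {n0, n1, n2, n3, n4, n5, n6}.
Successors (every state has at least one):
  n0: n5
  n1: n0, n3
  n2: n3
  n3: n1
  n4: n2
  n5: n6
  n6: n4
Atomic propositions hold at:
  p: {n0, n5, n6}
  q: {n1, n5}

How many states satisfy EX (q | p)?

4

Sat(q | p) = {n0, n1, n5, n6}
Sat(EX (q | p)) = {s : some successor in {n0, n1, n5, n6}} = {n0, n1, n3, n5}
|Sat(EX (q | p))| = |{n0, n1, n3, n5}| = 4.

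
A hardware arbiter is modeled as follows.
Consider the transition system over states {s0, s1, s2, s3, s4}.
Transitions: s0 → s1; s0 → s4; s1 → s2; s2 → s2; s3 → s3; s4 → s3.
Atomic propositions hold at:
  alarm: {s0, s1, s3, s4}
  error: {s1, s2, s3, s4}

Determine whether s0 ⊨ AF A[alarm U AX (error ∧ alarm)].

Sat(error ∧ alarm) = {s1, s3, s4}
Sat(AX (error ∧ alarm)) = {s : every successor in {s1, s3, s4}} = {s0, s3, s4}
A[alarm U AX (error ∧ alarm)]: least fixpoint, start Z0 = Sat(AX (error ∧ alarm)) = {s0, s3, s4}, add states in Sat(alarm) with every successor in Z. Already a fixed point.
Sat(A[alarm U AX (error ∧ alarm)]) = {s0, s3, s4}
AF A[alarm U AX (error ∧ alarm)]: least fixpoint, start Z0 = {s0, s3, s4}, add states with every successor in Z. Already a fixed point.
Sat(AF A[alarm U AX (error ∧ alarm)]) = {s0, s3, s4}
s0 ∈ Sat(AF A[alarm U AX (error ∧ alarm)]) = {s0, s3, s4}, so the formula holds at s0.

Yes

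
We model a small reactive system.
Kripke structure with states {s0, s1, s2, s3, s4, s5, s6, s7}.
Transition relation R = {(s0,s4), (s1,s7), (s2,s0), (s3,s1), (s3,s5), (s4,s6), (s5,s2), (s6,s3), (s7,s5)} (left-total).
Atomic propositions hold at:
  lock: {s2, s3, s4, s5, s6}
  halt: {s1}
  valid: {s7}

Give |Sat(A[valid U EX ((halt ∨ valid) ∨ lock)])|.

Sat(halt ∨ valid) = {s1, s7}
Sat((halt ∨ valid) ∨ lock) = {s1, s2, s3, s4, s5, s6, s7}
Sat(EX ((halt ∨ valid) ∨ lock)) = {s : some successor in {s1, s2, s3, s4, s5, s6, s7}} = {s0, s1, s3, s4, s5, s6, s7}
A[valid U EX ((halt ∨ valid) ∨ lock)]: least fixpoint, start Z0 = Sat(EX ((halt ∨ valid) ∨ lock)) = {s0, s1, s3, s4, s5, s6, s7}, add states in Sat(valid) with every successor in Z. Already a fixed point.
Sat(A[valid U EX ((halt ∨ valid) ∨ lock)]) = {s0, s1, s3, s4, s5, s6, s7}
|Sat(A[valid U EX ((halt ∨ valid) ∨ lock)])| = |{s0, s1, s3, s4, s5, s6, s7}| = 7.

7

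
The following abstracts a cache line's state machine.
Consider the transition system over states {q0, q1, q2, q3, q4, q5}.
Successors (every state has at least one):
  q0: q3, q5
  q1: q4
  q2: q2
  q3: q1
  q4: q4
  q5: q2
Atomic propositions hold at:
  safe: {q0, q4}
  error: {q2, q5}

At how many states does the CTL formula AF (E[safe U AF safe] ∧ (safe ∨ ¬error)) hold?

AF safe: least fixpoint, start Z0 = {q0, q4}, add states with every successor in Z. Z1 = {q0, q1, q4}; Z2 = {q0, q1, q3, q4}; fixed.
Sat(AF safe) = {q0, q1, q3, q4}
E[safe U AF safe]: least fixpoint, start Z0 = Sat(AF safe) = {q0, q1, q3, q4}, add states in Sat(safe) with some successor in Z. Already a fixed point.
Sat(E[safe U AF safe]) = {q0, q1, q3, q4}
Sat(¬error) = {q0, q1, q3, q4}
Sat(safe ∨ ¬error) = {q0, q1, q3, q4}
Sat(E[safe U AF safe] ∧ (safe ∨ ¬error)) = {q0, q1, q3, q4}
AF (E[safe U AF safe] ∧ (safe ∨ ¬error)): least fixpoint, start Z0 = {q0, q1, q3, q4}, add states with every successor in Z. Already a fixed point.
Sat(AF (E[safe U AF safe] ∧ (safe ∨ ¬error))) = {q0, q1, q3, q4}
|Sat(AF (E[safe U AF safe] ∧ (safe ∨ ¬error)))| = |{q0, q1, q3, q4}| = 4.

4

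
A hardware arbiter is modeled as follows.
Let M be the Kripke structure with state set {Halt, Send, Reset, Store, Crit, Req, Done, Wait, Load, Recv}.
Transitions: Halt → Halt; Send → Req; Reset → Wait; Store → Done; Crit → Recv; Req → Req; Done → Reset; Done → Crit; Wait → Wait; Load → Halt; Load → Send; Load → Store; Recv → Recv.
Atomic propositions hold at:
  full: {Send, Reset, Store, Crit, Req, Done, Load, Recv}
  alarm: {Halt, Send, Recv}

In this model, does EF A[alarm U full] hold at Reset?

Yes

A[alarm U full]: least fixpoint, start Z0 = Sat(full) = {Send, Reset, Store, Crit, Req, Done, Load, Recv}, add states in Sat(alarm) with every successor in Z. Already a fixed point.
Sat(A[alarm U full]) = {Send, Reset, Store, Crit, Req, Done, Load, Recv}
EF A[alarm U full]: least fixpoint, start Z0 = {Send, Reset, Store, Crit, Req, Done, Load, Recv}, add states with some successor in Z. Already a fixed point.
Sat(EF A[alarm U full]) = {Send, Reset, Store, Crit, Req, Done, Load, Recv}
Reset ∈ Sat(EF A[alarm U full]) = {Send, Reset, Store, Crit, Req, Done, Load, Recv}, so the formula holds at Reset.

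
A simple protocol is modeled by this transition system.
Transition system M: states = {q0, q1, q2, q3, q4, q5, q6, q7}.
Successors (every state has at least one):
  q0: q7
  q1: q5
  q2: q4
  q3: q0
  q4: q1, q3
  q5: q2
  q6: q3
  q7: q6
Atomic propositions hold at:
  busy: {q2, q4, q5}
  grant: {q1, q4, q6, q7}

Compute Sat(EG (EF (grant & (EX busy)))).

{q1, q2, q4, q5}

Sat(EX busy) = {s : some successor in {q2, q4, q5}} = {q1, q2, q5}
Sat(grant & (EX busy)) = {q1}
EF (grant & (EX busy)): least fixpoint, start Z0 = {q1}, add states with some successor in Z. Z1 = {q1, q4}; Z2 = {q1, q2, q4}; Z3 = {q1, q2, q4, q5}; fixed.
Sat(EF (grant & (EX busy))) = {q1, q2, q4, q5}
EG (EF (grant & (EX busy))): greatest fixpoint, start Z0 = {q1, q2, q4, q5}, keep only states in Sat with some successor in Z. Already a fixed point.
Sat(EG (EF (grant & (EX busy)))) = {q1, q2, q4, q5}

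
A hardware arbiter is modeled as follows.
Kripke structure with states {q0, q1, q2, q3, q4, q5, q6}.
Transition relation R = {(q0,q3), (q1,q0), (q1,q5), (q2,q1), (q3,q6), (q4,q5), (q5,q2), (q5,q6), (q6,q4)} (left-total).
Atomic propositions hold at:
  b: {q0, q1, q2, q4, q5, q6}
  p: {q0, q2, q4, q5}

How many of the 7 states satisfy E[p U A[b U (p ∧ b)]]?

6

Sat(p ∧ b) = {q0, q2, q4, q5}
A[b U (p ∧ b)]: least fixpoint, start Z0 = Sat((p ∧ b)) = {q0, q2, q4, q5}, add states in Sat(b) with every successor in Z. Z1 = {q0, q1, q2, q4, q5, q6}; fixed.
Sat(A[b U (p ∧ b)]) = {q0, q1, q2, q4, q5, q6}
E[p U A[b U (p ∧ b)]]: least fixpoint, start Z0 = Sat(A[b U (p ∧ b)]) = {q0, q1, q2, q4, q5, q6}, add states in Sat(p) with some successor in Z. Already a fixed point.
Sat(E[p U A[b U (p ∧ b)]]) = {q0, q1, q2, q4, q5, q6}
|Sat(E[p U A[b U (p ∧ b)]])| = |{q0, q1, q2, q4, q5, q6}| = 6.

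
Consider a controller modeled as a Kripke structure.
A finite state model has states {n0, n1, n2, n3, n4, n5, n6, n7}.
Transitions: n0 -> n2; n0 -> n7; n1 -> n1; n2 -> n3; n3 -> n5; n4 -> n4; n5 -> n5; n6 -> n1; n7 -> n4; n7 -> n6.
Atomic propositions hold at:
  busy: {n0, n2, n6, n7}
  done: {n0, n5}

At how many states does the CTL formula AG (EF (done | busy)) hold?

3

Sat(done | busy) = {n0, n2, n5, n6, n7}
EF (done | busy): least fixpoint, start Z0 = {n0, n2, n5, n6, n7}, add states with some successor in Z. Z1 = {n0, n2, n3, n5, n6, n7}; fixed.
Sat(EF (done | busy)) = {n0, n2, n3, n5, n6, n7}
AG (EF (done | busy)): greatest fixpoint, start Z0 = {n0, n2, n3, n5, n6, n7}, keep only states in Sat with every successor in Z. Z1 = {n0, n2, n3, n5}; Z2 = {n2, n3, n5}; fixed.
Sat(AG (EF (done | busy))) = {n2, n3, n5}
|Sat(AG (EF (done | busy)))| = |{n2, n3, n5}| = 3.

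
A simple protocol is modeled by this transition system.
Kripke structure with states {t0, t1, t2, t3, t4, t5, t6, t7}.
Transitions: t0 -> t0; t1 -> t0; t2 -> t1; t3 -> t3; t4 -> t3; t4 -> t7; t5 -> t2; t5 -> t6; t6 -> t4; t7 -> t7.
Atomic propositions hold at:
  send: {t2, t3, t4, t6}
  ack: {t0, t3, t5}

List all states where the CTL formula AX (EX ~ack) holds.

Sat(~ack) = {t1, t2, t4, t6, t7}
Sat(EX ~ack) = {s : some successor in {t1, t2, t4, t6, t7}} = {t2, t4, t5, t6, t7}
Sat(AX (EX ~ack)) = {s : every successor in {t2, t4, t5, t6, t7}} = {t5, t6, t7}

{t5, t6, t7}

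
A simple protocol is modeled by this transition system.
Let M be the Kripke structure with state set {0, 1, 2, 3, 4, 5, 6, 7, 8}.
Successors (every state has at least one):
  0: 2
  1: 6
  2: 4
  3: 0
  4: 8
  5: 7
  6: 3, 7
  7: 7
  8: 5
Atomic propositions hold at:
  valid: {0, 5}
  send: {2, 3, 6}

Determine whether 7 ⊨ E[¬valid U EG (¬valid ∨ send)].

Sat(¬valid) = {1, 2, 3, 4, 6, 7, 8}
Sat(¬valid ∨ send) = {1, 2, 3, 4, 6, 7, 8}
EG (¬valid ∨ send): greatest fixpoint, start Z0 = {1, 2, 3, 4, 6, 7, 8}, keep only states in Sat with some successor in Z. Z1 = {1, 2, 4, 6, 7}; Z2 = {1, 2, 6, 7}; Z3 = {1, 6, 7}; fixed.
Sat(EG (¬valid ∨ send)) = {1, 6, 7}
E[¬valid U EG (¬valid ∨ send)]: least fixpoint, start Z0 = Sat(EG (¬valid ∨ send)) = {1, 6, 7}, add states in Sat(¬valid) with some successor in Z. Already a fixed point.
Sat(E[¬valid U EG (¬valid ∨ send)]) = {1, 6, 7}
7 ∈ Sat(E[¬valid U EG (¬valid ∨ send)]) = {1, 6, 7}, so the formula holds at 7.

Yes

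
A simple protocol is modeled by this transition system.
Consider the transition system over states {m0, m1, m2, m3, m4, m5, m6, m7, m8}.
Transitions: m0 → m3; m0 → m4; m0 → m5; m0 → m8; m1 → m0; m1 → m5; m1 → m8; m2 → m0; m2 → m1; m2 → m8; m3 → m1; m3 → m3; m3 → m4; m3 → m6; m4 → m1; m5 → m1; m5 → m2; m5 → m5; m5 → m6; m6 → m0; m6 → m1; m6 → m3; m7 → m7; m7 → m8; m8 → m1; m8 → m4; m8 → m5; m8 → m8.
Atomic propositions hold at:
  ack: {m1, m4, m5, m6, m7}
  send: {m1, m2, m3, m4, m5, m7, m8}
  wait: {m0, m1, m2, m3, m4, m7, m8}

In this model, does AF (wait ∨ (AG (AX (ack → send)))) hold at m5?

No

Sat(ack → send) = {m0, m1, m2, m3, m4, m5, m7, m8}
Sat(AX (ack → send)) = {s : every successor in {m0, m1, m2, m3, m4, m5, m7, m8}} = {m0, m1, m2, m4, m6, m7, m8}
AG (AX (ack → send)): greatest fixpoint, start Z0 = {m0, m1, m2, m4, m6, m7, m8}, keep only states in Sat with every successor in Z. Z1 = {m2, m4, m7}; Z2 = ∅; fixed.
Sat(AG (AX (ack → send))) = ∅
Sat(wait ∨ (AG (AX (ack → send)))) = {m0, m1, m2, m3, m4, m7, m8}
AF (wait ∨ (AG (AX (ack → send)))): least fixpoint, start Z0 = {m0, m1, m2, m3, m4, m7, m8}, add states with every successor in Z. Z1 = {m0, m1, m2, m3, m4, m6, m7, m8}; fixed.
Sat(AF (wait ∨ (AG (AX (ack → send))))) = {m0, m1, m2, m3, m4, m6, m7, m8}
m5 ∉ Sat(AF (wait ∨ (AG (AX (ack → send))))) = {m0, m1, m2, m3, m4, m6, m7, m8}, so the formula does not hold at m5.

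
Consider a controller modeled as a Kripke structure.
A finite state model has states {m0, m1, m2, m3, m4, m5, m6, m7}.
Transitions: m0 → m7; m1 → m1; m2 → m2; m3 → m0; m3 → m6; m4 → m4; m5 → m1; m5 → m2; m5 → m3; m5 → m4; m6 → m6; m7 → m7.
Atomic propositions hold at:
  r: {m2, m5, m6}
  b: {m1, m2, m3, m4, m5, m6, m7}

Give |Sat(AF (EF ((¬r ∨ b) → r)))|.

4

Sat(¬r) = {m0, m1, m3, m4, m7}
Sat(¬r ∨ b) = {m0, m1, m2, m3, m4, m5, m6, m7}
Sat((¬r ∨ b) → r) = {m2, m5, m6}
EF ((¬r ∨ b) → r): least fixpoint, start Z0 = {m2, m5, m6}, add states with some successor in Z. Z1 = {m2, m3, m5, m6}; fixed.
Sat(EF ((¬r ∨ b) → r)) = {m2, m3, m5, m6}
AF (EF ((¬r ∨ b) → r)): least fixpoint, start Z0 = {m2, m3, m5, m6}, add states with every successor in Z. Already a fixed point.
Sat(AF (EF ((¬r ∨ b) → r))) = {m2, m3, m5, m6}
|Sat(AF (EF ((¬r ∨ b) → r)))| = |{m2, m3, m5, m6}| = 4.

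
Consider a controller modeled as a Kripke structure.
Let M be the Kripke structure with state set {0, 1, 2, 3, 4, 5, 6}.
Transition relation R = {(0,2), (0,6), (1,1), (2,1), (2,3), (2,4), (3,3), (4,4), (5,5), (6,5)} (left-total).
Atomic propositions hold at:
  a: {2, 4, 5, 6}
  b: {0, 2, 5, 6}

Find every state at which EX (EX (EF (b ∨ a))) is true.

Sat(b ∨ a) = {0, 2, 4, 5, 6}
EF (b ∨ a): least fixpoint, start Z0 = {0, 2, 4, 5, 6}, add states with some successor in Z. Already a fixed point.
Sat(EF (b ∨ a)) = {0, 2, 4, 5, 6}
Sat(EX (EF (b ∨ a))) = {s : some successor in {0, 2, 4, 5, 6}} = {0, 2, 4, 5, 6}
Sat(EX (EX (EF (b ∨ a)))) = {s : some successor in {0, 2, 4, 5, 6}} = {0, 2, 4, 5, 6}

{0, 2, 4, 5, 6}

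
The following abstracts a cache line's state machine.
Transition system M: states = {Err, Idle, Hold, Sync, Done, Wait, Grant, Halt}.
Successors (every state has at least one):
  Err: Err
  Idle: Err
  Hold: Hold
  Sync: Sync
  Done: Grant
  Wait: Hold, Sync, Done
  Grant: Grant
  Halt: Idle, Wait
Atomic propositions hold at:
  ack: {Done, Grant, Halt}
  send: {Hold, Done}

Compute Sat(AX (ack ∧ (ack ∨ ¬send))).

{Done, Grant}

Sat(¬send) = {Err, Idle, Sync, Wait, Grant, Halt}
Sat(ack ∨ ¬send) = {Err, Idle, Sync, Done, Wait, Grant, Halt}
Sat(ack ∧ (ack ∨ ¬send)) = {Done, Grant, Halt}
Sat(AX (ack ∧ (ack ∨ ¬send))) = {s : every successor in {Done, Grant, Halt}} = {Done, Grant}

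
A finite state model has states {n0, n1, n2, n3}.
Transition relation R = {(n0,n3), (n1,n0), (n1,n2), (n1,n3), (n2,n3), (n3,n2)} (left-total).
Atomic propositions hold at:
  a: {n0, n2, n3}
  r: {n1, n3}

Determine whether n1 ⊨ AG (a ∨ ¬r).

Sat(¬r) = {n0, n2}
Sat(a ∨ ¬r) = {n0, n2, n3}
AG (a ∨ ¬r): greatest fixpoint, start Z0 = {n0, n2, n3}, keep only states in Sat with every successor in Z. Already a fixed point.
Sat(AG (a ∨ ¬r)) = {n0, n2, n3}
n1 ∉ Sat(AG (a ∨ ¬r)) = {n0, n2, n3}, so the formula does not hold at n1.

No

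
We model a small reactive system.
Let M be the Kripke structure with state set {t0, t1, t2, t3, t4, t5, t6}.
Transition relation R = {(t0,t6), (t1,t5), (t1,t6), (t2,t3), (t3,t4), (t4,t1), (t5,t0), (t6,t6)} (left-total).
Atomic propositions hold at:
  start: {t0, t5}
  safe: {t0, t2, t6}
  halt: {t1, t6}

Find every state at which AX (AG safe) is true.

AG safe: greatest fixpoint, start Z0 = {t0, t2, t6}, keep only states in Sat with every successor in Z. Z1 = {t0, t6}; fixed.
Sat(AG safe) = {t0, t6}
Sat(AX (AG safe)) = {s : every successor in {t0, t6}} = {t0, t5, t6}

{t0, t5, t6}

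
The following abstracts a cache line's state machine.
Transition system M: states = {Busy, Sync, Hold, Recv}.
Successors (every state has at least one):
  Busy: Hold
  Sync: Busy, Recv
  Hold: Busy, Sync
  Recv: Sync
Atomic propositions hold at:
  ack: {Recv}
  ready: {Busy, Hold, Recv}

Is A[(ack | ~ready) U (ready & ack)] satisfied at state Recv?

Yes

Sat(~ready) = {Sync}
Sat(ack | ~ready) = {Sync, Recv}
Sat(ready & ack) = {Recv}
A[(ack | ~ready) U (ready & ack)]: least fixpoint, start Z0 = Sat((ready & ack)) = {Recv}, add states in Sat(ack | ~ready) with every successor in Z. Already a fixed point.
Sat(A[(ack | ~ready) U (ready & ack)]) = {Recv}
Recv ∈ Sat(A[(ack | ~ready) U (ready & ack)]) = {Recv}, so the formula holds at Recv.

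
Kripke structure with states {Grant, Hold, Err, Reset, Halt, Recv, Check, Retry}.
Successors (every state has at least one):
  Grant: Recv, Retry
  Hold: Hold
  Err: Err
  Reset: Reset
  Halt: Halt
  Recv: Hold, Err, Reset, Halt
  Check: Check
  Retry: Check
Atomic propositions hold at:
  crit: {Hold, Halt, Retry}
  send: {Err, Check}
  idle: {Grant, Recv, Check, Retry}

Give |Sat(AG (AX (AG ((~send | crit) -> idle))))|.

Sat(~send) = {Grant, Hold, Reset, Halt, Recv, Retry}
Sat(~send | crit) = {Grant, Hold, Reset, Halt, Recv, Retry}
Sat((~send | crit) -> idle) = {Grant, Err, Recv, Check, Retry}
AG ((~send | crit) -> idle): greatest fixpoint, start Z0 = {Grant, Err, Recv, Check, Retry}, keep only states in Sat with every successor in Z. Z1 = {Grant, Err, Check, Retry}; Z2 = {Err, Check, Retry}; fixed.
Sat(AG ((~send | crit) -> idle)) = {Err, Check, Retry}
Sat(AX (AG ((~send | crit) -> idle))) = {s : every successor in {Err, Check, Retry}} = {Err, Check, Retry}
AG (AX (AG ((~send | crit) -> idle))): greatest fixpoint, start Z0 = {Err, Check, Retry}, keep only states in Sat with every successor in Z. Already a fixed point.
Sat(AG (AX (AG ((~send | crit) -> idle)))) = {Err, Check, Retry}
|Sat(AG (AX (AG ((~send | crit) -> idle))))| = |{Err, Check, Retry}| = 3.

3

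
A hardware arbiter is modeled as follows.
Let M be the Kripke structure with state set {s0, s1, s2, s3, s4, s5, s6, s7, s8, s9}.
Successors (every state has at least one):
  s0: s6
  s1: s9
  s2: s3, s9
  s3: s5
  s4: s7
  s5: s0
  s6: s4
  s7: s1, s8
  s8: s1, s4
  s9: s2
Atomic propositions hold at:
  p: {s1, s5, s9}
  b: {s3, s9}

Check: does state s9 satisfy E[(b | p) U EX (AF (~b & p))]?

Sat(b | p) = {s1, s3, s5, s9}
Sat(~b) = {s0, s1, s2, s4, s5, s6, s7, s8}
Sat(~b & p) = {s1, s5}
AF (~b & p): least fixpoint, start Z0 = {s1, s5}, add states with every successor in Z. Z1 = {s1, s3, s5}; fixed.
Sat(AF (~b & p)) = {s1, s3, s5}
Sat(EX (AF (~b & p))) = {s : some successor in {s1, s3, s5}} = {s2, s3, s7, s8}
E[(b | p) U EX (AF (~b & p))]: least fixpoint, start Z0 = Sat(EX (AF (~b & p))) = {s2, s3, s7, s8}, add states in Sat(b | p) with some successor in Z. Z1 = {s2, s3, s7, s8, s9}; Z2 = {s1, s2, s3, s7, s8, s9}; fixed.
Sat(E[(b | p) U EX (AF (~b & p))]) = {s1, s2, s3, s7, s8, s9}
s9 ∈ Sat(E[(b | p) U EX (AF (~b & p))]) = {s1, s2, s3, s7, s8, s9}, so the formula holds at s9.

Yes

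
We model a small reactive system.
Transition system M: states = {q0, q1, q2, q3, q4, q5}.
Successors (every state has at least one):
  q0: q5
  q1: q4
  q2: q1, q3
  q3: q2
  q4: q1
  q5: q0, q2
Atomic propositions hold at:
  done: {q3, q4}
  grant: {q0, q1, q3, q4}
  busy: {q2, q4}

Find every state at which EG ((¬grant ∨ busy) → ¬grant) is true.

{q0, q2, q3, q5}

Sat(¬grant) = {q2, q5}
Sat(¬grant ∨ busy) = {q2, q4, q5}
Sat((¬grant ∨ busy) → ¬grant) = {q0, q1, q2, q3, q5}
EG ((¬grant ∨ busy) → ¬grant): greatest fixpoint, start Z0 = {q0, q1, q2, q3, q5}, keep only states in Sat with some successor in Z. Z1 = {q0, q2, q3, q5}; fixed.
Sat(EG ((¬grant ∨ busy) → ¬grant)) = {q0, q2, q3, q5}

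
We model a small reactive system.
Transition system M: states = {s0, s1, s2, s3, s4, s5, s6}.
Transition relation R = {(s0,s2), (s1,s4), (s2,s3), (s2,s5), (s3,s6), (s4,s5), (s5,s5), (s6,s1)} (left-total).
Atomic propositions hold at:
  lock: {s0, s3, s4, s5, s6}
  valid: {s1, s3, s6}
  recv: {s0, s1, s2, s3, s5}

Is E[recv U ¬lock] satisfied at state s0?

Yes

Sat(¬lock) = {s1, s2}
E[recv U ¬lock]: least fixpoint, start Z0 = Sat(¬lock) = {s1, s2}, add states in Sat(recv) with some successor in Z. Z1 = {s0, s1, s2}; fixed.
Sat(E[recv U ¬lock]) = {s0, s1, s2}
s0 ∈ Sat(E[recv U ¬lock]) = {s0, s1, s2}, so the formula holds at s0.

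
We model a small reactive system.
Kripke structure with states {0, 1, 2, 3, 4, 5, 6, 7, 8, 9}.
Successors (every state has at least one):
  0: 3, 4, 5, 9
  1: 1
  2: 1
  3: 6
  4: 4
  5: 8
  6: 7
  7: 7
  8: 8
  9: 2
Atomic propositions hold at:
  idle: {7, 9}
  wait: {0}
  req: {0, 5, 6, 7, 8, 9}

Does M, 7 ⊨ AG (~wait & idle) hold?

Sat(~wait) = {1, 2, 3, 4, 5, 6, 7, 8, 9}
Sat(~wait & idle) = {7, 9}
AG (~wait & idle): greatest fixpoint, start Z0 = {7, 9}, keep only states in Sat with every successor in Z. Z1 = {7}; fixed.
Sat(AG (~wait & idle)) = {7}
7 ∈ Sat(AG (~wait & idle)) = {7}, so the formula holds at 7.

Yes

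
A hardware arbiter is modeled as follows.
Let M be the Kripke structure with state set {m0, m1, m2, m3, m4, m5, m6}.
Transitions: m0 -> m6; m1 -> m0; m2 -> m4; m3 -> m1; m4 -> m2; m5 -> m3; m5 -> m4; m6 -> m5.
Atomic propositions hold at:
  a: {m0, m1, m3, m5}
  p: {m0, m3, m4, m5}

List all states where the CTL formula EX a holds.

Sat(EX a) = {s : some successor in {m0, m1, m3, m5}} = {m1, m3, m5, m6}

{m1, m3, m5, m6}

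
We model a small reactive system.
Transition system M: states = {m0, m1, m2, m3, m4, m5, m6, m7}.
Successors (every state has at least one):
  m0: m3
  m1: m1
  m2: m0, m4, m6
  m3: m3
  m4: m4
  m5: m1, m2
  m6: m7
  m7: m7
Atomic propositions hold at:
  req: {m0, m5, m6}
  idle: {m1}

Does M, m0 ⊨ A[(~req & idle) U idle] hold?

Sat(~req) = {m1, m2, m3, m4, m7}
Sat(~req & idle) = {m1}
A[(~req & idle) U idle]: least fixpoint, start Z0 = Sat(idle) = {m1}, add states in Sat(~req & idle) with every successor in Z. Already a fixed point.
Sat(A[(~req & idle) U idle]) = {m1}
m0 ∉ Sat(A[(~req & idle) U idle]) = {m1}, so the formula does not hold at m0.

No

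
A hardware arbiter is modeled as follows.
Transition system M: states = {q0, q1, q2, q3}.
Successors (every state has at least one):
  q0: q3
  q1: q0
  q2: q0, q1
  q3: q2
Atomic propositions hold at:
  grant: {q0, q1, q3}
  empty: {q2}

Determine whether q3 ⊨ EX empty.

Yes

Sat(EX empty) = {s : some successor in {q2}} = {q3}
q3 ∈ Sat(EX empty) = {q3}, so the formula holds at q3.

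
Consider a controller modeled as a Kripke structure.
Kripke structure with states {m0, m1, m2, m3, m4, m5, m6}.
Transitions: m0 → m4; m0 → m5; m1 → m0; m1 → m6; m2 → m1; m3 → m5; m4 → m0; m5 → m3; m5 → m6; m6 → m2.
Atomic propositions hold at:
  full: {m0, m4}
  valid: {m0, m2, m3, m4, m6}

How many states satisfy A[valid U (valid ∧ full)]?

2

Sat(valid ∧ full) = {m0, m4}
A[valid U (valid ∧ full)]: least fixpoint, start Z0 = Sat((valid ∧ full)) = {m0, m4}, add states in Sat(valid) with every successor in Z. Already a fixed point.
Sat(A[valid U (valid ∧ full)]) = {m0, m4}
|Sat(A[valid U (valid ∧ full)])| = |{m0, m4}| = 2.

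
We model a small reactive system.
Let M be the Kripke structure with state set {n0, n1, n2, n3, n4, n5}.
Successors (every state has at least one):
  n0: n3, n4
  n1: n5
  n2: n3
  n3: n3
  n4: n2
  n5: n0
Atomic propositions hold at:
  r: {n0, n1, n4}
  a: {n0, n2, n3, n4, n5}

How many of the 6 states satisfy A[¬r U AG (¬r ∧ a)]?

Sat(¬r) = {n2, n3, n5}
Sat(¬r ∧ a) = {n2, n3, n5}
AG (¬r ∧ a): greatest fixpoint, start Z0 = {n2, n3, n5}, keep only states in Sat with every successor in Z. Z1 = {n2, n3}; fixed.
Sat(AG (¬r ∧ a)) = {n2, n3}
A[¬r U AG (¬r ∧ a)]: least fixpoint, start Z0 = Sat(AG (¬r ∧ a)) = {n2, n3}, add states in Sat(¬r) with every successor in Z. Already a fixed point.
Sat(A[¬r U AG (¬r ∧ a)]) = {n2, n3}
|Sat(A[¬r U AG (¬r ∧ a)])| = |{n2, n3}| = 2.

2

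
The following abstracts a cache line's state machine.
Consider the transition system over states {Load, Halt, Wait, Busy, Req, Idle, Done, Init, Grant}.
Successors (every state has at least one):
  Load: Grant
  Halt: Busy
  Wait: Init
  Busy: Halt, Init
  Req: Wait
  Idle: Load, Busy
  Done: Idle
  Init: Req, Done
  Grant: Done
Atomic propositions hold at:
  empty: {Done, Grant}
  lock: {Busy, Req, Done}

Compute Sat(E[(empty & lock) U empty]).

{Done, Grant}

Sat(empty & lock) = {Done}
E[(empty & lock) U empty]: least fixpoint, start Z0 = Sat(empty) = {Done, Grant}, add states in Sat(empty & lock) with some successor in Z. Already a fixed point.
Sat(E[(empty & lock) U empty]) = {Done, Grant}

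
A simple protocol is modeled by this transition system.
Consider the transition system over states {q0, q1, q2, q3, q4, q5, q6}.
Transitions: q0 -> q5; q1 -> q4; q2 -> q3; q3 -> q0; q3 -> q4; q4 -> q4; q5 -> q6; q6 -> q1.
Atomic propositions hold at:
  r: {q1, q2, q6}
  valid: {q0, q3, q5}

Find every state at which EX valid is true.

Sat(EX valid) = {s : some successor in {q0, q3, q5}} = {q0, q2, q3}

{q0, q2, q3}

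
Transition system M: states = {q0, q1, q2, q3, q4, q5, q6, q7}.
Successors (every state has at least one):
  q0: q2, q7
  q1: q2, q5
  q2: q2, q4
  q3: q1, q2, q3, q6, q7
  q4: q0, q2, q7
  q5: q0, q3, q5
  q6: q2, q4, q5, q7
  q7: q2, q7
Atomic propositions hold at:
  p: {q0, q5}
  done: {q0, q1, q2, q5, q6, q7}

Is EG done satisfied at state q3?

No

EG done: greatest fixpoint, start Z0 = {q0, q1, q2, q5, q6, q7}, keep only states in Sat with some successor in Z. Already a fixed point.
Sat(EG done) = {q0, q1, q2, q5, q6, q7}
q3 ∉ Sat(EG done) = {q0, q1, q2, q5, q6, q7}, so the formula does not hold at q3.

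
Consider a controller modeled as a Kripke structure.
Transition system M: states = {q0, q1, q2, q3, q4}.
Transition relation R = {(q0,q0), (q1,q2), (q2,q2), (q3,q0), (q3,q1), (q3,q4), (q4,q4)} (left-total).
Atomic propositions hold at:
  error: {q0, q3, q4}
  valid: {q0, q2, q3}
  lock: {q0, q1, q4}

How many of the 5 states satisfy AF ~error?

2

Sat(~error) = {q1, q2}
AF ~error: least fixpoint, start Z0 = {q1, q2}, add states with every successor in Z. Already a fixed point.
Sat(AF ~error) = {q1, q2}
|Sat(AF ~error)| = |{q1, q2}| = 2.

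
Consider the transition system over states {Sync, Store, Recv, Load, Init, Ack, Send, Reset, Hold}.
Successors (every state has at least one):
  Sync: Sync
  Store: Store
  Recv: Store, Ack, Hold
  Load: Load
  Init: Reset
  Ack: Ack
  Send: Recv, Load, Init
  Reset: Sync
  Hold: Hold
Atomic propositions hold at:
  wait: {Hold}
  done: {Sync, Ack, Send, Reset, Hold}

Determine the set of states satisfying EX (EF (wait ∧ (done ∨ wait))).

{Recv, Send, Hold}

Sat(done ∨ wait) = {Sync, Ack, Send, Reset, Hold}
Sat(wait ∧ (done ∨ wait)) = {Hold}
EF (wait ∧ (done ∨ wait)): least fixpoint, start Z0 = {Hold}, add states with some successor in Z. Z1 = {Recv, Hold}; Z2 = {Recv, Send, Hold}; fixed.
Sat(EF (wait ∧ (done ∨ wait))) = {Recv, Send, Hold}
Sat(EX (EF (wait ∧ (done ∨ wait)))) = {s : some successor in {Recv, Send, Hold}} = {Recv, Send, Hold}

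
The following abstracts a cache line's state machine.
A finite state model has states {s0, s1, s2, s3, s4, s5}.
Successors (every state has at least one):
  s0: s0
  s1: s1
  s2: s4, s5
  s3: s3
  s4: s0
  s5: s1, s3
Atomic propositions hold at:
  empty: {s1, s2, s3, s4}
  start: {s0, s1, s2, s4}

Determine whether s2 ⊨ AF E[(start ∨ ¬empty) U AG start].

Yes

Sat(¬empty) = {s0, s5}
Sat(start ∨ ¬empty) = {s0, s1, s2, s4, s5}
AG start: greatest fixpoint, start Z0 = {s0, s1, s2, s4}, keep only states in Sat with every successor in Z. Z1 = {s0, s1, s4}; fixed.
Sat(AG start) = {s0, s1, s4}
E[(start ∨ ¬empty) U AG start]: least fixpoint, start Z0 = Sat(AG start) = {s0, s1, s4}, add states in Sat(start ∨ ¬empty) with some successor in Z. Z1 = {s0, s1, s2, s4, s5}; fixed.
Sat(E[(start ∨ ¬empty) U AG start]) = {s0, s1, s2, s4, s5}
AF E[(start ∨ ¬empty) U AG start]: least fixpoint, start Z0 = {s0, s1, s2, s4, s5}, add states with every successor in Z. Already a fixed point.
Sat(AF E[(start ∨ ¬empty) U AG start]) = {s0, s1, s2, s4, s5}
s2 ∈ Sat(AF E[(start ∨ ¬empty) U AG start]) = {s0, s1, s2, s4, s5}, so the formula holds at s2.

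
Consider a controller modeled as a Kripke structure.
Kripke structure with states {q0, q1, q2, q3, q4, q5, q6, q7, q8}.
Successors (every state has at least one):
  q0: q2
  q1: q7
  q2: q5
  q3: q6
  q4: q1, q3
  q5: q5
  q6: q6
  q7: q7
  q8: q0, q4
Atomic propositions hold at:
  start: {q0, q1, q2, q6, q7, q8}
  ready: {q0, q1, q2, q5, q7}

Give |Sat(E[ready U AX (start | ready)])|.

Sat(start | ready) = {q0, q1, q2, q5, q6, q7, q8}
Sat(AX (start | ready)) = {s : every successor in {q0, q1, q2, q5, q6, q7, q8}} = {q0, q1, q2, q3, q5, q6, q7}
E[ready U AX (start | ready)]: least fixpoint, start Z0 = Sat(AX (start | ready)) = {q0, q1, q2, q3, q5, q6, q7}, add states in Sat(ready) with some successor in Z. Already a fixed point.
Sat(E[ready U AX (start | ready)]) = {q0, q1, q2, q3, q5, q6, q7}
|Sat(E[ready U AX (start | ready)])| = |{q0, q1, q2, q3, q5, q6, q7}| = 7.

7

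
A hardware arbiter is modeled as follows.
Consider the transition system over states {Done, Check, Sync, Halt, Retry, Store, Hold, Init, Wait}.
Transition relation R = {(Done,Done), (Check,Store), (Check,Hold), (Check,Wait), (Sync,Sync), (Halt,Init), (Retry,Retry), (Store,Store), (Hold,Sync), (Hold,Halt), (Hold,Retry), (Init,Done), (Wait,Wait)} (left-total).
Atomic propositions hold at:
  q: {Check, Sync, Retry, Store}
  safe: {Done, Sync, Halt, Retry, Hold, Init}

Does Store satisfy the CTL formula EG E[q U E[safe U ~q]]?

Sat(~q) = {Done, Halt, Hold, Init, Wait}
E[safe U ~q]: least fixpoint, start Z0 = Sat(~q) = {Done, Halt, Hold, Init, Wait}, add states in Sat(safe) with some successor in Z. Already a fixed point.
Sat(E[safe U ~q]) = {Done, Halt, Hold, Init, Wait}
E[q U E[safe U ~q]]: least fixpoint, start Z0 = Sat(E[safe U ~q]) = {Done, Halt, Hold, Init, Wait}, add states in Sat(q) with some successor in Z. Z1 = {Done, Check, Halt, Hold, Init, Wait}; fixed.
Sat(E[q U E[safe U ~q]]) = {Done, Check, Halt, Hold, Init, Wait}
EG E[q U E[safe U ~q]]: greatest fixpoint, start Z0 = {Done, Check, Halt, Hold, Init, Wait}, keep only states in Sat with some successor in Z. Already a fixed point.
Sat(EG E[q U E[safe U ~q]]) = {Done, Check, Halt, Hold, Init, Wait}
Store ∉ Sat(EG E[q U E[safe U ~q]]) = {Done, Check, Halt, Hold, Init, Wait}, so the formula does not hold at Store.

No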